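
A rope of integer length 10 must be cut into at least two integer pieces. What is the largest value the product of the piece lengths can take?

36

Let prod[k] be the best product for length k (with at least one cut). For each first piece i, the rest contributes max(k−i, prod[k−i]).
Small cases: prod[2]=1, prod[3]=2, prod[4]=4, prod[5]=6.
prod[6] = max(1·6, 2·4, 3·3, 4·2, 5·1) = 9
prod[7] = max(1·9, 2·6, 3·4, 4·3, 5·2, 6·1) = 12
prod[8] = max(1·12, 2·9, 3·6, …, 6·2, 7·1) = 18
prod[9] = max(1·18, 2·12, 3·9, …, 7·2, 8·1) = 27
prod[10] = max(1·27, 2·18, 3·12, …, 8·2, 9·1) = 36
One optimal split: 3 + 3 + 2 + 2; product 3·3·2·2 = 36.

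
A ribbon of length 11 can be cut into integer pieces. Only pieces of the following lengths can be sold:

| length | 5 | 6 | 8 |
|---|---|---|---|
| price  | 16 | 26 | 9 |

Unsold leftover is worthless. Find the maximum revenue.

42

Build r[k] bottom-up: r[k] = max over allowed piece i of (p[i] + r[k−i]).
r[1] = 0
r[2] = 0
r[3] = 0
r[4] = 0
r[5] = 16
r[6] = max(16+0, 26+0) = 26
r[7] = max(16+0, 26+0) = 26
r[8] = max(16+0, 26+0, 9+0) = 26
r[9] = max(16+0, 26+0, 9+0) = 26
r[10] = max(16+16, 26+0, 9+0) = 32
r[11] = max(16+26, 26+16, 9+0) = 42
One optimal cutting: 6 + 5 → ¢42.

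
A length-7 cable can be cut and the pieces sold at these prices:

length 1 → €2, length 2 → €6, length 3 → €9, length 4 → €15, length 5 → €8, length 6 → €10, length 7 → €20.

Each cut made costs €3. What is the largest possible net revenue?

21

Let net[k] be the best obtainable value from length k. For each k, try every first piece i and keep the best of price[i] + net[k−i] minus the 3 cut fee when i<k.
net[1] = 2
net[2] = 6
net[3] = 9
net[4] = 15
net[5] = 14  (first piece 1, then net[4]=15)
net[6] = 18  (first piece 2, then net[4]=15)
net[7] = 21  (first piece 3, then net[4]=15)
One optimal plan: pieces 4 + 3 (1 cut) → €24 − €3 = €21.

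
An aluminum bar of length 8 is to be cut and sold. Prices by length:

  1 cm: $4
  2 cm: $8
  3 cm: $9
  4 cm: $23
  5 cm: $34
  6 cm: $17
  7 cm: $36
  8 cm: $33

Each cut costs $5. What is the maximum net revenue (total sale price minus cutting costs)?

Let v[k] be the best obtainable value from length k. For each k, try every first piece i and keep the best of price[i] + v[k−i] minus the 5 cut fee when i<k.
v[1] = 4
v[2] = max(4+4-5, 8+0) = 8
v[3] = max(4+8-5, 8+4-5, 9+0) = 9
v[4] = max(4+9-5, 8+8-5, 9+4-5, 23+0) = 23
v[5] = max(4+23-5, 8+9-5, 9+8-5, 23+4-5, 34+0) = 34
v[6] = max(4+34-5, 8+23-5, 9+9-5, 23+8-5, 34+4-5, 17+0) = 33
v[7] = max(4+33-5, 8+34-5, 9+23-5, …, 17+4-5, 36+0) = 37
v[8] = max(4+37-5, 8+33-5, 9+34-5, …, 36+4-5, 33+0) = 41
One optimal plan: pieces 4 + 4 (1 cut) → $46 − $5 = $41.

41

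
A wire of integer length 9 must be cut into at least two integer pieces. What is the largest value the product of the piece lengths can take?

Let prod[k] be the best product for length k (with at least one cut). For each first piece i, the rest contributes max(k−i, prod[k−i]).
prod[2] = 1×max(1,0) = 1×1 = 1
prod[3] = max(1×2, 2×1) = 2
prod[4] = max(1×3, 2×2, 3×1) = 4
prod[5] = max(1×4, 2×3, 3×2, 4×1) = 6
prod[6] = max(1×6, 2×4, 3×3, 4×2, 5×1) = 9
prod[7] = max(1×9, 2×6, 3×4, 4×3, 5×2, 6×1) = 12
prod[8] = max(1×12, 2×9, 3×6, …, 6×2, 7×1) = 18
prod[9] = max(1×18, 2×12, 3×9, …, 7×2, 8×1) = 27
One optimal split: 3 + 3 + 3; product 3×3×3 = 27.

27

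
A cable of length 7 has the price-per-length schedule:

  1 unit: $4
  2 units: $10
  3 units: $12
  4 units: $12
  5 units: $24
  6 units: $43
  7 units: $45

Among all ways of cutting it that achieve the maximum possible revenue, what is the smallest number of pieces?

Let r[k] be the best obtainable value from length k. For each k, try every first piece i and keep the best of price[i] + r[k−i].
r[1] = 4
r[2] = 10
r[3] = 14  (first piece 1, then r[2]=10)
r[4] = 20  (first piece 2, then r[2]=10)
r[5] = 24  (first piece 1, then r[4]=20)
r[6] = 43
r[7] = 47  (first piece 1, then r[6]=43)
Maximum revenue is $47.
Now minimize piece count subject to staying optimal: for each k, pieces[k] = 1 + min over i with p[i]+r[k−i]=r[k] of pieces[k−i].
pieces[4] = 2
pieces[5] = 1
pieces[6] = 1
pieces[7] = 2

2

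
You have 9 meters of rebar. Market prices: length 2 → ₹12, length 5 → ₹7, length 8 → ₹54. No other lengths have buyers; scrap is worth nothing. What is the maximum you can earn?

Build f[k] bottom-up: f[k] = max over allowed piece i of (p[i] + f[k−i]).
f[1] = 0
f[2] = 12
f[3] = 12
f[4] = 24  (first piece 2, then f[2]=12)
f[5] = 24
f[6] = 36  (first piece 2, then f[4]=24)
f[7] = 36
f[8] = 54
f[9] = 54
One optimal cutting: pieces 8 with 1 meter of scrap → ₹54.

54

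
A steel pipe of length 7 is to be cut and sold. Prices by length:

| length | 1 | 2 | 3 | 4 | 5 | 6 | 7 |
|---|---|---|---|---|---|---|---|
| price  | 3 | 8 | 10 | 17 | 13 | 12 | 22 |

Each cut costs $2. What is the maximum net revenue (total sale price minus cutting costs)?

Let r[k] be the best obtainable value from length k. For each k, try every first piece i and keep the best of price[i] + r[k−i] minus the 2 cut fee when i<k.
r[1] = 3
r[2] = 8
r[3] = 10
r[4] = 17
r[5] = 18  (first piece 1, then r[4]=17)
r[6] = 23  (first piece 2, then r[4]=17)
r[7] = 25  (first piece 3, then r[4]=17)
One optimal plan: pieces 4 + 3 (1 cut) → $27 − $2 = $25.

25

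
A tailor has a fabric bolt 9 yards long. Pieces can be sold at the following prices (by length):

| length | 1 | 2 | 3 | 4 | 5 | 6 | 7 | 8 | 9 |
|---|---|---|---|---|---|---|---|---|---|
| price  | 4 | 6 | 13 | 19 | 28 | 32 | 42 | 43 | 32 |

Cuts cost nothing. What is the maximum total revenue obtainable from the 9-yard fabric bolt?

Consider every possible first cut. R[k] is the best of p[i]+R[k−i] over all sellable i≤k.
R[1] = 4
R[2] = 8  (first piece 1, then R[1]=4)
R[3] = 13
R[4] = 19
R[5] = 28
R[6] = 32  (first piece 1, then R[5]=28)
R[7] = 42
R[8] = 46  (first piece 1, then R[7]=42)
R[9] = 50  (first piece 1, then R[8]=46)
One optimal cutting: 7 + 1 + 1 → $42 + $4 + $4 = $50.

50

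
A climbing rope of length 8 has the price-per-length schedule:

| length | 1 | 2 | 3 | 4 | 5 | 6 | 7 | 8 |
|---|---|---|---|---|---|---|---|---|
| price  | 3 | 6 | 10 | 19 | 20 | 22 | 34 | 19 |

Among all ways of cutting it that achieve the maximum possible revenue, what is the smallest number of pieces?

2

Let r[k] be the best obtainable value from length k. For each k, try every first piece i and keep the best of price[i] + r[k−i].
r[1] = 3
r[2] = 6  (first piece 1, then r[1]=3)
r[3] = 10
r[4] = 19
r[5] = 22  (first piece 1, then r[4]=19)
r[6] = 25  (first piece 1, then r[5]=22)
r[7] = 34
r[8] = 38  (first piece 4, then r[4]=19)
Maximum revenue is €38.
Now minimize piece count subject to staying optimal: for each k, pieces[k] = 1 + min over i with p[i]+r[k−i]=r[k] of pieces[k−i].
pieces[5] = 2
pieces[6] = 2
pieces[7] = 1
pieces[8] = 2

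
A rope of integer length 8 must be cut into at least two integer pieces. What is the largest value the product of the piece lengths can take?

18

Fill prod[k] for k=2..8: at each k try every first piece i and multiply by the better of (k−i) uncut or prod[k−i].
Small cases: prod[2]=1.
prod[3] = 1×max(2,1) = 1×2 = 2
prod[4] = 2×max(2,1) = 2×2 = 4
prod[5] = 2×max(3,2) = 2×3 = 6
prod[6] = 3×max(3,2) = 3×3 = 9
prod[7] = 2×max(5,6) = 2×6 = 12
prod[8] = 2×max(6,9) = 2×9 = 18
One optimal split: 3 + 3 + 2; product 3×3×2 = 18.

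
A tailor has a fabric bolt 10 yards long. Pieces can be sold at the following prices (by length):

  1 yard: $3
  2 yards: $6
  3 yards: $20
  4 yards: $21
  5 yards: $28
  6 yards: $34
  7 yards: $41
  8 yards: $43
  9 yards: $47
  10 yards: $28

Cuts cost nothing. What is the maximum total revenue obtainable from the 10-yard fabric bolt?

63

Build r[k] bottom-up: r[k] = max over allowed piece i of (p[i] + r[k−i]).
r[1] = 3
r[2] = max(3+3, 6+0) = 6
r[3] = max(3+6, 6+3, 20+0) = 20
r[4] = max(3+20, 6+6, 20+3, 21+0) = 23
r[5] = max(3+23, 6+20, 20+6, 21+3, 28+0) = 28
r[6] = max(3+28, 6+23, 20+20, 21+6, 28+3, 34+0) = 40
r[7] = max(3+40, 6+28, 20+23, …, 34+3, 41+0) = 43
r[8] = max(3+43, 6+40, 20+28, …, 41+3, 43+0) = 48
r[9] = max(3+48, 6+43, 20+40, …, 43+3, 47+0) = 60
r[10] = max(3+60, 6+48, 20+43, …, 47+3, 28+0) = 63
One optimal cutting: 3 + 3 + 3 + 1 → $20 + $20 + $20 + $3 = $63.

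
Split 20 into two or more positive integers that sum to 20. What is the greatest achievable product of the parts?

1458

Let f[k] be the best product for length k (with at least one cut). For each first piece i, the rest contributes max(k−i, f[k−i]).
f[2] = 1*max(1,0) = 1*1 = 1
f[3] = max(1*2, 2*1) = 2
f[4] = max(1*3, 2*2, 3*1) = 4
f[5] = max(1*4, 2*3, 3*2, 4*1) = 6
f[6] = max(1*6, 2*4, 3*3, 4*2, 5*1) = 9
f[7] = max(1*9, 2*6, 3*4, 4*3, 5*2, 6*1) = 12
f[8] = max(1*12, 2*9, 3*6, …, 6*2, 7*1) = 18
f[9] = max(1*18, 2*12, 3*9, …, 7*2, 8*1) = 27
f[10] = max(1*27, 2*18, 3*12, …, 8*2, 9*1) = 36
f[11] = max(1*36, 2*27, 3*18, …, 9*2, 10*1) = 54
f[12] = max(1*54, 2*36, 3*27, …, 10*2, 11*1) = 81
f[13] = max(1*81, 2*54, 3*36, …, 11*2, 12*1) = 108
f[14] = max(1*108, 2*81, 3*54, …, 12*2, 13*1) = 162
f[15] = max(1*162, 2*108, 3*81, …, 13*2, 14*1) = 243
f[16] = max(1*243, 2*162, 3*108, …, 14*2, 15*1) = 324
f[17] = max(1*324, 2*243, 3*162, …, 15*2, 16*1) = 486
f[18] = max(1*486, 2*324, 3*243, …, 16*2, 17*1) = 729
f[19] = max(1*729, 2*486, 3*324, …, 17*2, 18*1) = 972
f[20] = max(1*972, 2*729, 3*486, …, 18*2, 19*1) = 1458
One optimal split: 3 + 3 + 3 + 3 + 3 + 3 + 2; product 3*3*3*3*3*3*2 = 1458.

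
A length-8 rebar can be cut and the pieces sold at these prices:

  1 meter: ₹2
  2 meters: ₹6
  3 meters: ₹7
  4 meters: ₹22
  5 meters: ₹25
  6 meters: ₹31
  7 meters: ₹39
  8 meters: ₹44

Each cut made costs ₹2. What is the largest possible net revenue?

44

Let net[k] be the best obtainable value from length k. For each k, try every first piece i and keep the best of price[i] + net[k−i] minus the 2 cut fee when i<k.
net[1] = 2
net[2] = 6
net[3] = 7
net[4] = 22
net[5] = 25
net[6] = 31
net[7] = 39
net[8] = 44
Best is to make no cuts and sell whole for ₹44.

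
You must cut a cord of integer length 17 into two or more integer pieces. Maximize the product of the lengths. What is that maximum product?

Let P[k] be the best product for length k (with at least one cut). For each first piece i, the rest contributes max(k−i, P[k−i]).
P[2] = 1*max(1,0) = 1*1 = 1
P[3] = 1*max(2,1) = 1*2 = 2
P[4] = 2*max(2,1) = 2*2 = 4
P[5] = 2*max(3,2) = 2*3 = 6
P[6] = 3*max(3,2) = 3*3 = 9
P[7] = 2*max(5,6) = 2*6 = 12
P[8] = 2*max(6,9) = 2*9 = 18
P[9] = 3*max(6,9) = 3*9 = 27
P[10] = 2*max(8,18) = 2*18 = 36
P[11] = 2*max(9,27) = 2*27 = 54
P[12] = 3*max(9,27) = 3*27 = 81
P[13] = 2*max(11,54) = 2*54 = 108
P[14] = 2*max(12,81) = 2*81 = 162
P[15] = 3*max(12,81) = 3*81 = 243
P[16] = 2*max(14,162) = 2*162 = 324
P[17] = 2*max(15,243) = 2*243 = 486
One optimal split: 3 + 3 + 3 + 3 + 3 + 2; product 3*3*3*3*3*2 = 486.

486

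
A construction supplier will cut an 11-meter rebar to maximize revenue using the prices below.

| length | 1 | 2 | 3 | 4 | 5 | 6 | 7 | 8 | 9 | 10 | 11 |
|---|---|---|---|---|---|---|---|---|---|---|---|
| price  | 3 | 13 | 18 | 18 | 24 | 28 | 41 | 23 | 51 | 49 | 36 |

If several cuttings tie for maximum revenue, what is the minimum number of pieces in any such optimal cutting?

5

Build r[k] bottom-up: r[k] = max over allowed piece i of (p[i] + r[k−i]).
r[1] = 3
r[2] = max(3+3, 13+0) = 13
r[3] = max(3+13, 13+3, 18+0) = 18
r[4] = max(3+18, 13+13, 18+3, 18+0) = 26
r[5] = max(3+26, 13+18, 18+13, 18+3, 24+0) = 31
r[6] = max(3+31, 13+26, 18+18, 18+13, 24+3, 28+0) = 39
r[7] = max(3+39, 13+31, 18+26, …, 28+3, 41+0) = 44
r[8] = max(3+44, 13+39, 18+31, …, 41+3, 23+0) = 52
r[9] = max(3+52, 13+44, 18+39, …, 23+3, 51+0) = 57
r[10] = max(3+57, 13+52, 18+44, …, 51+3, 49+0) = 65
r[11] = max(3+65, 13+57, 18+52, …, 49+3, 36+0) = 70
Maximum revenue is ₹70.
Now minimize piece count subject to staying optimal: for each k, pieces[k] = 1 + min over i with p[i]+r[k−i]=r[k] of pieces[k−i].
pieces[8] = 4
pieces[9] = 4
pieces[10] = 5
pieces[11] = 5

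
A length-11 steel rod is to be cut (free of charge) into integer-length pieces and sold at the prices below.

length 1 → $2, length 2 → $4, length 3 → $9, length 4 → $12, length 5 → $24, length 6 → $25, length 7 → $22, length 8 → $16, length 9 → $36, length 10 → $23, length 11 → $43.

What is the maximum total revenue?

Let r[k] be the best obtainable value from length k. For each k, try every first piece i and keep the best of price[i] + r[k−i].
r[1] = 2
r[2] = 4  (first piece 1, then r[1]=2)
r[3] = 9
r[4] = 12
r[5] = 24
r[6] = 26  (first piece 1, then r[5]=24)
r[7] = 28  (first piece 1, then r[6]=26)
r[8] = 33  (first piece 3, then r[5]=24)
r[9] = 36  (first piece 4, then r[5]=24)
r[10] = 48  (first piece 5, then r[5]=24)
r[11] = 50  (first piece 1, then r[10]=48)
One optimal cutting: 5 + 5 + 1 → $24 + $24 + $2 = $50.

50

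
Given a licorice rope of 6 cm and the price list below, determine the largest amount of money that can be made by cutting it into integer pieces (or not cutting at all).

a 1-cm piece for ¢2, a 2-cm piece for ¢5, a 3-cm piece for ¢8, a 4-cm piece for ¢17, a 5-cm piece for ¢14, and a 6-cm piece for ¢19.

Consider every possible first cut. best[k] is the best of p[i]+best[k−i] over all sellable i≤k.
best[1] = 2
best[2] = 5
best[3] = 8
best[4] = 17
best[5] = 19  (first piece 1, then best[4]=17)
best[6] = 22  (first piece 2, then best[4]=17)
One optimal cutting: 4 + 2 → ¢17 + ¢5 = ¢22.

22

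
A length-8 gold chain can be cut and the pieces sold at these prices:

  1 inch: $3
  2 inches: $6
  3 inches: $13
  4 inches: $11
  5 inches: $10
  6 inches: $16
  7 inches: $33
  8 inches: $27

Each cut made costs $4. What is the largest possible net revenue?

32

Build net[k] bottom-up: net[k] = max over allowed piece i of (p[i] + net[k−i]) − 4 per cut.
net[1] = 3
net[2] = max(3+3-4, 6+0) = 6
net[3] = max(3+6-4, 6+3-4, 13+0) = 13
net[4] = max(3+13-4, 6+6-4, 13+3-4, 11+0) = 12
net[5] = max(3+12-4, 6+13-4, 13+6-4, 11+3-4, 10+0) = 15
net[6] = max(3+15-4, 6+12-4, 13+13-4, 11+6-4, 10+3-4, 16+0) = 22
net[7] = max(3+22-4, 6+15-4, 13+12-4, …, 16+3-4, 33+0) = 33
net[8] = max(3+33-4, 6+22-4, 13+15-4, …, 33+3-4, 27+0) = 32
One optimal plan: pieces 7 + 1 (1 cut) → $36 − $4 = $32.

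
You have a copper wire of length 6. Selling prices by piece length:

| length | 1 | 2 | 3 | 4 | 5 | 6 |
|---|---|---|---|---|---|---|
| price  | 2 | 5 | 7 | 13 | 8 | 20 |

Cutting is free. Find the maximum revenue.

20

Build best[k] bottom-up: best[k] = max over allowed piece i of (p[i] + best[k−i]).
best[1] = 2
best[2] = 5
best[3] = 7  (first piece 1, then best[2]=5)
best[4] = 13
best[5] = 15  (first piece 1, then best[4]=13)
best[6] = 20
Best is to sell the whole 6-meter piece uncut for €20.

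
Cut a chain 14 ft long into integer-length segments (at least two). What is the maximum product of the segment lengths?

Fill P[k] for k=2..14: at each k try every first piece i and multiply by the better of (k−i) uncut or P[k−i].
Small cases: P[2]=1, P[3]=2, P[4]=4, P[5]=6, P[6]=9, P[7]=12, P[8]=18, P[9]=27.
P[10] = 2·max(8,18) = 2·18 = 36
P[11] = 2·max(9,27) = 2·27 = 54
P[12] = 3·max(9,27) = 3·27 = 81
P[13] = 2·max(11,54) = 2·54 = 108
P[14] = 2·max(12,81) = 2·81 = 162
One optimal split: 3 + 3 + 3 + 3 + 2; product 3·3·3·3·2 = 162.

162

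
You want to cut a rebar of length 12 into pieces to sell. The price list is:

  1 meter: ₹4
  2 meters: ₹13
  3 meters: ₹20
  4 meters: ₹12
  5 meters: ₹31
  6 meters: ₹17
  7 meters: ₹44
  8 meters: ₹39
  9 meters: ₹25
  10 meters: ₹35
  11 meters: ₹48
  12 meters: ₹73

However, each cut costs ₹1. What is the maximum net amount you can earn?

Consider every possible first cut. net[k] is the best of p[i]+net[k−i] over all sellable i≤k, charging 1 whenever i<k.
net[1] = 4
net[2] = 13
net[3] = 20
net[4] = 25  (first piece 2, then net[2]=13)
net[5] = 32  (first piece 2, then net[3]=20)
net[6] = 39  (first piece 3, then net[3]=20)
net[7] = 44  (first piece 2, then net[5]=32)
net[8] = 51  (first piece 2, then net[6]=39)
net[9] = 58  (first piece 3, then net[6]=39)
net[10] = 63  (first piece 2, then net[8]=51)
net[11] = 70  (first piece 2, then net[9]=58)
net[12] = 77  (first piece 3, then net[9]=58)
One optimal plan: pieces 3 + 3 + 3 + 3 (3 cuts) → ₹80 − ₹3 = ₹77.

77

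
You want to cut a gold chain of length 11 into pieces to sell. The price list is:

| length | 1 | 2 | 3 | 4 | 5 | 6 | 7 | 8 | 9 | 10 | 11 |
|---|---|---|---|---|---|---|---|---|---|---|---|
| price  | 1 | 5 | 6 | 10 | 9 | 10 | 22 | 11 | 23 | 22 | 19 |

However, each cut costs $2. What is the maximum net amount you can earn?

30

Consider every possible first cut. r[k] is the best of p[i]+r[k−i] over all sellable i≤k, charging 2 whenever i<k.
r[1] = 1
r[2] = 5
r[3] = 6
r[4] = 10
r[5] = 9  (first piece 1, then r[4]=10)
r[6] = 13  (first piece 2, then r[4]=10)
r[7] = 22
r[8] = 21  (first piece 1, then r[7]=22)
r[9] = 25  (first piece 2, then r[7]=22)
r[10] = 26  (first piece 3, then r[7]=22)
r[11] = 30  (first piece 4, then r[7]=22)
One optimal plan: pieces 7 + 4 (1 cut) → $32 − $2 = $30.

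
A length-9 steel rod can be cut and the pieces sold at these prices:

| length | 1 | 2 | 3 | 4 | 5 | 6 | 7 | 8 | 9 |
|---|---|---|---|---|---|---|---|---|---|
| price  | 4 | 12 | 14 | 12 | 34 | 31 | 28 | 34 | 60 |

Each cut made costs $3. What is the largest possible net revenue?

60

Build v[k] bottom-up: v[k] = max over allowed piece i of (p[i] + v[k−i]) − 3 per cut.
v[1] = 4
v[2] = 12
v[3] = 14
v[4] = 21  (first piece 2, then v[2]=12)
v[5] = 34
v[6] = 35  (first piece 1, then v[5]=34)
v[7] = 43  (first piece 2, then v[5]=34)
v[8] = 45  (first piece 3, then v[5]=34)
v[9] = 60
Best is to make no cuts and sell whole for $60.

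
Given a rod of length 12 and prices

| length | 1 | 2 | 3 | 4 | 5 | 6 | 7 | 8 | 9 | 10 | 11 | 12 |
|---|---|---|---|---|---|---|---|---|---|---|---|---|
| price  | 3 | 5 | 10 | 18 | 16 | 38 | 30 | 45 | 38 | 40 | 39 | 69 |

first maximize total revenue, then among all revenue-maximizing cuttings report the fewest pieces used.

Let r[k] be the best obtainable value from length k. For each k, try every first piece i and keep the best of price[i] + r[k−i].
r[1] = 3
r[2] = max(3+3, 5+0) = 6
r[3] = max(3+6, 5+3, 10+0) = 10
r[4] = max(3+10, 5+6, 10+3, 18+0) = 18
r[5] = max(3+18, 5+10, 10+6, 18+3, 16+0) = 21
r[6] = max(3+21, 5+18, 10+10, 18+6, 16+3, 38+0) = 38
r[7] = max(3+38, 5+21, 10+18, …, 38+3, 30+0) = 41
r[8] = max(3+41, 5+38, 10+21, …, 30+3, 45+0) = 45
r[9] = max(3+45, 5+41, 10+38, …, 45+3, 38+0) = 48
r[10] = max(3+48, 5+45, 10+41, …, 38+3, 40+0) = 56
r[11] = max(3+56, 5+48, 10+45, …, 40+3, 39+0) = 59
r[12] = max(3+59, 5+56, 10+48, …, 39+3, 69+0) = 76
Maximum revenue is $76.
Now minimize piece count subject to staying optimal: for each k, pieces[k] = 1 + min over i with p[i]+r[k−i]=r[k] of pieces[k−i].
pieces[9] = 2
pieces[10] = 2
pieces[11] = 3
pieces[12] = 2

2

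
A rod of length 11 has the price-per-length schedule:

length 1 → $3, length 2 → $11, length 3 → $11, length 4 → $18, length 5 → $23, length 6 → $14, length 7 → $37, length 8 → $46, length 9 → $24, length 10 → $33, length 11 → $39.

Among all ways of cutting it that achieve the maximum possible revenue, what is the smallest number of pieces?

3

Consider every possible first cut. r[k] is the best of p[i]+r[k−i] over all sellable i≤k.
r[1] = 3
r[2] = max(3+3, 11+0) = 11
r[3] = max(3+11, 11+3, 11+0) = 14
r[4] = max(3+14, 11+11, 11+3, 18+0) = 22
r[5] = max(3+22, 11+14, 11+11, 18+3, 23+0) = 25
r[6] = max(3+25, 11+22, 11+14, 18+11, 23+3, 14+0) = 33
r[7] = max(3+33, 11+25, 11+22, …, 14+3, 37+0) = 37
r[8] = max(3+37, 11+33, 11+25, …, 37+3, 46+0) = 46
r[9] = max(3+46, 11+37, 11+33, …, 46+3, 24+0) = 49
r[10] = max(3+49, 11+46, 11+37, …, 24+3, 33+0) = 57
r[11] = max(3+57, 11+49, 11+46, …, 33+3, 39+0) = 60
Maximum revenue is $60.
Now minimize piece count subject to staying optimal: for each k, pieces[k] = 1 + min over i with p[i]+r[k−i]=r[k] of pieces[k−i].
pieces[8] = 1
pieces[9] = 2
pieces[10] = 2
pieces[11] = 3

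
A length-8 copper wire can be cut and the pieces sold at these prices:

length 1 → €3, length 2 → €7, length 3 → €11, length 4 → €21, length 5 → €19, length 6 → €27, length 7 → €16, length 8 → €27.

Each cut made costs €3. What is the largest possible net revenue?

39

Consider every possible first cut. v[k] is the best of p[i]+v[k−i] over all sellable i≤k, charging 3 whenever i<k.
v[1] = 3
v[2] = max(3+3-3, 7+0) = 7
v[3] = max(3+7-3, 7+3-3, 11+0) = 11
v[4] = max(3+11-3, 7+7-3, 11+3-3, 21+0) = 21
v[5] = max(3+21-3, 7+11-3, 11+7-3, 21+3-3, 19+0) = 21
v[6] = max(3+21-3, 7+21-3, 11+11-3, 21+7-3, 19+3-3, 27+0) = 27
v[7] = max(3+27-3, 7+21-3, 11+21-3, …, 27+3-3, 16+0) = 29
v[8] = max(3+29-3, 7+27-3, 11+21-3, …, 16+3-3, 27+0) = 39
One optimal plan: pieces 4 + 4 (1 cut) → €42 − €3 = €39.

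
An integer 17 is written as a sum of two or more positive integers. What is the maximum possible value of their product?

486

Define m[k] = max over 1≤i<k of i · max(k−i, m[k−i]); the inner max lets the remainder stay uncut if that's better.
m[2] = 1·max(1,0) = 1·1 = 1
m[3] = 1·max(2,1) = 1·2 = 2
m[4] = 2·max(2,1) = 2·2 = 4
m[5] = 2·max(3,2) = 2·3 = 6
m[6] = 3·max(3,2) = 3·3 = 9
m[7] = 2·max(5,6) = 2·6 = 12
m[8] = 2·max(6,9) = 2·9 = 18
m[9] = 3·max(6,9) = 3·9 = 27
m[10] = 2·max(8,18) = 2·18 = 36
m[11] = 2·max(9,27) = 2·27 = 54
m[12] = 3·max(9,27) = 3·27 = 81
m[13] = 2·max(11,54) = 2·54 = 108
m[14] = 2·max(12,81) = 2·81 = 162
m[15] = 3·max(12,81) = 3·81 = 243
m[16] = 2·max(14,162) = 2·162 = 324
m[17] = 2·max(15,243) = 2·243 = 486
One optimal split: 3 + 3 + 3 + 3 + 3 + 2; product 3·3·3·3·3·2 = 486.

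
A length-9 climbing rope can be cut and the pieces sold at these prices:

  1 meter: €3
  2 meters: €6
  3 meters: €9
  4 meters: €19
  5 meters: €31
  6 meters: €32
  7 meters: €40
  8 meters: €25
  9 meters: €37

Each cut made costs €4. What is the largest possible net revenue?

46

Consider every possible first cut. v[k] is the best of p[i]+v[k−i] over all sellable i≤k, charging 4 whenever i<k.
v[1] = 3
v[2] = max(3+3-4, 6+0) = 6
v[3] = max(3+6-4, 6+3-4, 9+0) = 9
v[4] = max(3+9-4, 6+6-4, 9+3-4, 19+0) = 19
v[5] = max(3+19-4, 6+9-4, 9+6-4, 19+3-4, 31+0) = 31
v[6] = max(3+31-4, 6+19-4, 9+9-4, 19+6-4, 31+3-4, 32+0) = 32
v[7] = max(3+32-4, 6+31-4, 9+19-4, …, 32+3-4, 40+0) = 40
v[8] = max(3+40-4, 6+32-4, 9+31-4, …, 40+3-4, 25+0) = 39
v[9] = max(3+39-4, 6+40-4, 9+32-4, …, 25+3-4, 37+0) = 46
One optimal plan: pieces 5 + 4 (1 cut) → €50 − €4 = €46.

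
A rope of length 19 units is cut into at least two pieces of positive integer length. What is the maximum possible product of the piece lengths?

Define m[k] = max over 1≤i<k of i · max(k−i, m[k−i]); the inner max lets the remainder stay uncut if that's better.
m[2] = 1*max(1,0) = 1*1 = 1
m[3] = 1*max(2,1) = 1*2 = 2
m[4] = 2*max(2,1) = 2*2 = 4
m[5] = 2*max(3,2) = 2*3 = 6
m[6] = 3*max(3,2) = 3*3 = 9
m[7] = 2*max(5,6) = 2*6 = 12
m[8] = 2*max(6,9) = 2*9 = 18
m[9] = 3*max(6,9) = 3*9 = 27
m[10] = 2*max(8,18) = 2*18 = 36
m[11] = 2*max(9,27) = 2*27 = 54
m[12] = 3*max(9,27) = 3*27 = 81
m[13] = 2*max(11,54) = 2*54 = 108
m[14] = 2*max(12,81) = 2*81 = 162
m[15] = 3*max(12,81) = 3*81 = 243
m[16] = 2*max(14,162) = 2*162 = 324
m[17] = 2*max(15,243) = 2*243 = 486
m[18] = 3*max(15,243) = 3*243 = 729
m[19] = 2*max(17,486) = 2*486 = 972
One optimal split: 3 + 3 + 3 + 3 + 3 + 2 + 2; product 3*3*3*3*3*2*2 = 972.

972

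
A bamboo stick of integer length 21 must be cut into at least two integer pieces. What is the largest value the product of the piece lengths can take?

2187

Fill f[k] for k=2..21: at each k try every first piece i and multiply by the better of (k−i) uncut or f[k−i].
f[2] = 1·max(1,0) = 1·1 = 1
f[3] = 1·max(2,1) = 1·2 = 2
f[4] = 2·max(2,1) = 2·2 = 4
f[5] = 2·max(3,2) = 2·3 = 6
f[6] = 3·max(3,2) = 3·3 = 9
f[7] = 2·max(5,6) = 2·6 = 12
f[8] = 2·max(6,9) = 2·9 = 18
f[9] = 3·max(6,9) = 3·9 = 27
f[10] = 2·max(8,18) = 2·18 = 36
f[11] = 2·max(9,27) = 2·27 = 54
f[12] = 3·max(9,27) = 3·27 = 81
f[13] = 2·max(11,54) = 2·54 = 108
f[14] = 2·max(12,81) = 2·81 = 162
f[15] = 3·max(12,81) = 3·81 = 243
f[16] = 2·max(14,162) = 2·162 = 324
f[17] = 2·max(15,243) = 2·243 = 486
f[18] = 3·max(15,243) = 3·243 = 729
f[19] = 2·max(17,486) = 2·486 = 972
f[20] = 2·max(18,729) = 2·729 = 1458
f[21] = 3·max(18,729) = 3·729 = 2187
One optimal split: 3 + 3 + 3 + 3 + 3 + 3 + 3; product 3·3·3·3·3·3·3 = 2187.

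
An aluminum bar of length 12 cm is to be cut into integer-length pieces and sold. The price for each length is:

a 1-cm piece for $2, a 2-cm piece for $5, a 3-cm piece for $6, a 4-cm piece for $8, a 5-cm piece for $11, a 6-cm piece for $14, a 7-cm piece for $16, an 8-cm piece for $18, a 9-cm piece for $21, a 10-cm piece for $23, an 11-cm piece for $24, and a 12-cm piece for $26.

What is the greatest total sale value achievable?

30

Consider every possible first cut. R[k] is the best of p[i]+R[k−i] over all sellable i≤k.
R[1] = 2
R[2] = max(2+2, 5+0) = 5
R[3] = max(2+5, 5+2, 6+0) = 7
R[4] = max(2+7, 5+5, 6+2, 8+0) = 10
R[5] = max(2+10, 5+7, 6+5, 8+2, 11+0) = 12
R[6] = max(2+12, 5+10, 6+7, 8+5, 11+2, 14+0) = 15
R[7] = max(2+15, 5+12, 6+10, …, 14+2, 16+0) = 17
R[8] = max(2+17, 5+15, 6+12, …, 16+2, 18+0) = 20
R[9] = max(2+20, 5+17, 6+15, …, 18+2, 21+0) = 22
R[10] = max(2+22, 5+20, 6+17, …, 21+2, 23+0) = 25
R[11] = max(2+25, 5+22, 6+20, …, 23+2, 24+0) = 27
R[12] = max(2+27, 5+25, 6+22, …, 24+2, 26+0) = 30
One optimal cutting: 2 + 2 + 2 + 2 + 2 + 2 → $5 + $5 + $5 + $5 + $5 + $5 = $30.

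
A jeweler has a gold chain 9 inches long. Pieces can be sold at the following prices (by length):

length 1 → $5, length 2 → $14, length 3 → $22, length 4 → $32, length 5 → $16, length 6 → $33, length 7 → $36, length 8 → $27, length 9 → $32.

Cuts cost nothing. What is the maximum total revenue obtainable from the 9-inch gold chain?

69

Let r[k] be the best obtainable value from length k. For each k, try every first piece i and keep the best of price[i] + r[k−i].
r[1] = 5
r[2] = max(5+5, 14+0) = 14
r[3] = max(5+14, 14+5, 22+0) = 22
r[4] = max(5+22, 14+14, 22+5, 32+0) = 32
r[5] = max(5+32, 14+22, 22+14, 32+5, 16+0) = 37
r[6] = max(5+37, 14+32, 22+22, 32+14, 16+5, 33+0) = 46
r[7] = max(5+46, 14+37, 22+32, …, 33+5, 36+0) = 54
r[8] = max(5+54, 14+46, 22+37, …, 36+5, 27+0) = 64
r[9] = max(5+64, 14+54, 22+46, …, 27+5, 32+0) = 69
One optimal cutting: 4 + 4 + 1 → $32 + $32 + $5 = $69.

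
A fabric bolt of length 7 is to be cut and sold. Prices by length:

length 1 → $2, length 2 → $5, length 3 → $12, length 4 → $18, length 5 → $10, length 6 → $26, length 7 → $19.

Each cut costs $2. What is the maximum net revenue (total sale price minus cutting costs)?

28

Let r[k] be the best obtainable value from length k. For each k, try every first piece i and keep the best of price[i] + r[k−i] minus the 2 cut fee when i<k.
r[1] = 2
r[2] = max(2+2-2, 5+0) = 5
r[3] = max(2+5-2, 5+2-2, 12+0) = 12
r[4] = max(2+12-2, 5+5-2, 12+2-2, 18+0) = 18
r[5] = max(2+18-2, 5+12-2, 12+5-2, 18+2-2, 10+0) = 18
r[6] = max(2+18-2, 5+18-2, 12+12-2, 18+5-2, 10+2-2, 26+0) = 26
r[7] = max(2+26-2, 5+18-2, 12+18-2, …, 26+2-2, 19+0) = 28
One optimal plan: pieces 4 + 3 (1 cut) → $30 − $2 = $28.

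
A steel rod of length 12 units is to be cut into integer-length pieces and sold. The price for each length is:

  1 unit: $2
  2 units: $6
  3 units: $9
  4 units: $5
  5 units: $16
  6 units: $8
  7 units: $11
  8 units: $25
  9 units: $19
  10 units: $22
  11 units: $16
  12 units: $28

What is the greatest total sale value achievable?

38

Consider every possible first cut. v[k] is the best of p[i]+v[k−i] over all sellable i≤k.
v[1] = 2
v[2] = 6
v[3] = 9
v[4] = 12  (first piece 2, then v[2]=6)
v[5] = 16
v[6] = 18  (first piece 1, then v[5]=16)
v[7] = 22  (first piece 2, then v[5]=16)
v[8] = 25  (first piece 3, then v[5]=16)
v[9] = 28  (first piece 2, then v[7]=22)
v[10] = 32  (first piece 5, then v[5]=16)
v[11] = 34  (first piece 1, then v[10]=32)
v[12] = 38  (first piece 2, then v[10]=32)
One optimal cutting: 5 + 5 + 2 → $16 + $16 + $6 = $38.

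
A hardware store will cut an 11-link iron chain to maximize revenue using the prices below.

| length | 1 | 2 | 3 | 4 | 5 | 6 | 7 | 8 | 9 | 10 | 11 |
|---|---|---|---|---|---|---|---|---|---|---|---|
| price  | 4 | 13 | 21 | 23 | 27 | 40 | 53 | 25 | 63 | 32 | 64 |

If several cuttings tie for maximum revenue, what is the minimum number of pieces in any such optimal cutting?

Consider every possible first cut. r[k] is the best of p[i]+r[k−i] over all sellable i≤k.
r[1] = 4
r[2] = 13
r[3] = 21
r[4] = 26  (first piece 2, then r[2]=13)
r[5] = 34  (first piece 2, then r[3]=21)
r[6] = 42  (first piece 3, then r[3]=21)
r[7] = 53
r[8] = 57  (first piece 1, then r[7]=53)
r[9] = 66  (first piece 2, then r[7]=53)
r[10] = 74  (first piece 3, then r[7]=53)
r[11] = 79  (first piece 2, then r[9]=66)
Maximum revenue is $79.
Now minimize piece count subject to staying optimal: for each k, pieces[k] = 1 + min over i with p[i]+r[k−i]=r[k] of pieces[k−i].
pieces[8] = 2
pieces[9] = 2
pieces[10] = 2
pieces[11] = 3

3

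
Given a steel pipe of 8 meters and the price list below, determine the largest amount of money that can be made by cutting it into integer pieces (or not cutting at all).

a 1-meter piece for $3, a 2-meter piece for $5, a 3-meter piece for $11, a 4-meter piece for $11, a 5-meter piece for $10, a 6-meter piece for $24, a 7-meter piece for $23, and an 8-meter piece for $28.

Consider every possible first cut. best[k] is the best of p[i]+best[k−i] over all sellable i≤k.
best[1] = 3
best[2] = 6  (first piece 1, then best[1]=3)
best[3] = 11
best[4] = 14  (first piece 1, then best[3]=11)
best[5] = 17  (first piece 1, then best[4]=14)
best[6] = 24
best[7] = 27  (first piece 1, then best[6]=24)
best[8] = 30  (first piece 1, then best[7]=27)
One optimal cutting: 6 + 1 + 1 → $24 + $3 + $3 = $30.

30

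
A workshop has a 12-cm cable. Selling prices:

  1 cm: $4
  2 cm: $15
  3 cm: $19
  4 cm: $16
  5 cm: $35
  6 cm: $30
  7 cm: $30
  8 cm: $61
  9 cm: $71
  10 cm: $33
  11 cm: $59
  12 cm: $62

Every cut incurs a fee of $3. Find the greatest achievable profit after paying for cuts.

87

Let v[k] be the best obtainable value from length k. For each k, try every first piece i and keep the best of price[i] + v[k−i] minus the 3 cut fee when i<k.
v[1] = 4
v[2] = max(4+4-3, 15+0) = 15
v[3] = max(4+15-3, 15+4-3, 19+0) = 19
v[4] = max(4+19-3, 15+15-3, 19+4-3, 16+0) = 27
v[5] = max(4+27-3, 15+19-3, 19+15-3, 16+4-3, 35+0) = 35
v[6] = max(4+35-3, 15+27-3, 19+19-3, 16+15-3, 35+4-3, 30+0) = 39
v[7] = max(4+39-3, 15+35-3, 19+27-3, …, 30+4-3, 30+0) = 47
v[8] = max(4+47-3, 15+39-3, 19+35-3, …, 30+4-3, 61+0) = 61
v[9] = max(4+61-3, 15+47-3, 19+39-3, …, 61+4-3, 71+0) = 71
v[10] = max(4+71-3, 15+61-3, 19+47-3, …, 71+4-3, 33+0) = 73
v[11] = max(4+73-3, 15+71-3, 19+61-3, …, 33+4-3, 59+0) = 83
v[12] = max(4+83-3, 15+73-3, 19+71-3, …, 59+4-3, 62+0) = 87
One optimal plan: pieces 9 + 3 (1 cut) → $90 − $3 = $87.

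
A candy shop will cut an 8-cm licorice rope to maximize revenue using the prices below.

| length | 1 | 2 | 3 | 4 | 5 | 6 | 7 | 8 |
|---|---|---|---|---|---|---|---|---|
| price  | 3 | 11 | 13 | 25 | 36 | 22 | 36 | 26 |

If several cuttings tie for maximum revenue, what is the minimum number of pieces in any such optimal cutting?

2

Let r[k] be the best obtainable value from length k. For each k, try every first piece i and keep the best of price[i] + r[k−i].
r[1] = 3
r[2] = max(3+3, 11+0) = 11
r[3] = max(3+11, 11+3, 13+0) = 14
r[4] = max(3+14, 11+11, 13+3, 25+0) = 25
r[5] = max(3+25, 11+14, 13+11, 25+3, 36+0) = 36
r[6] = max(3+36, 11+25, 13+14, 25+11, 36+3, 22+0) = 39
r[7] = max(3+39, 11+36, 13+25, …, 22+3, 36+0) = 47
r[8] = max(3+47, 11+39, 13+36, …, 36+3, 26+0) = 50
Maximum revenue is ¢50.
Now minimize piece count subject to staying optimal: for each k, pieces[k] = 1 + min over i with p[i]+r[k−i]=r[k] of pieces[k−i].
pieces[5] = 1
pieces[6] = 2
pieces[7] = 2
pieces[8] = 2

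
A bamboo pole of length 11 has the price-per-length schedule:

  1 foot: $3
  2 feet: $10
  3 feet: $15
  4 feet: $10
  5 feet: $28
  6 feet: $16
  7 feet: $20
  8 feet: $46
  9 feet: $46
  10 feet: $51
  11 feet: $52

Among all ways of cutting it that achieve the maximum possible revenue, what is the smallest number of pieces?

Build r[k] bottom-up: r[k] = max over allowed piece i of (p[i] + r[k−i]).
r[1] = 3
r[2] = max(3+3, 10+0) = 10
r[3] = max(3+10, 10+3, 15+0) = 15
r[4] = max(3+15, 10+10, 15+3, 10+0) = 20
r[5] = max(3+20, 10+15, 15+10, 10+3, 28+0) = 28
r[6] = max(3+28, 10+20, 15+15, 10+10, 28+3, 16+0) = 31
r[7] = max(3+31, 10+28, 15+20, …, 16+3, 20+0) = 38
r[8] = max(3+38, 10+31, 15+28, …, 20+3, 46+0) = 46
r[9] = max(3+46, 10+38, 15+31, …, 46+3, 46+0) = 49
r[10] = max(3+49, 10+46, 15+38, …, 46+3, 51+0) = 56
r[11] = max(3+56, 10+49, 15+46, …, 51+3, 52+0) = 61
Maximum revenue is $61.
Now minimize piece count subject to staying optimal: for each k, pieces[k] = 1 + min over i with p[i]+r[k−i]=r[k] of pieces[k−i].
pieces[8] = 1
pieces[9] = 2
pieces[10] = 2
pieces[11] = 2

2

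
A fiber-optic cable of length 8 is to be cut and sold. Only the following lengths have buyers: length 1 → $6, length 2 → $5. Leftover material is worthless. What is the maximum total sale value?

Build f[k] bottom-up: f[k] = max over allowed piece i of (p[i] + f[k−i]).
f[1] = 6
f[2] = max(6+6, 5+0) = 12
f[3] = max(6+12, 5+6) = 18
f[4] = max(6+18, 5+12) = 24
f[5] = max(6+24, 5+18) = 30
f[6] = max(6+30, 5+24) = 36
f[7] = max(6+36, 5+30) = 42
f[8] = max(6+42, 5+36) = 48
One optimal cutting: 1 + 1 + 1 + 1 + 1 + 1 + 1 + 1 → $48.

48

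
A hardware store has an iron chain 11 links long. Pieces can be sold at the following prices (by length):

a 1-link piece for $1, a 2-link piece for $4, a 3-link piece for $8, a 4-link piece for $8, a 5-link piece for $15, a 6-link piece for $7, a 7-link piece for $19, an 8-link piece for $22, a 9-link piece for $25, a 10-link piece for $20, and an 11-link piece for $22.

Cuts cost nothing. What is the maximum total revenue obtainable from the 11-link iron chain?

Build v[k] bottom-up: v[k] = max over allowed piece i of (p[i] + v[k−i]).
v[1] = 1
v[2] = max(1+1, 4+0) = 4
v[3] = max(1+4, 4+1, 8+0) = 8
v[4] = max(1+8, 4+4, 8+1, 8+0) = 9
v[5] = max(1+9, 4+8, 8+4, 8+1, 15+0) = 15
v[6] = max(1+15, 4+9, 8+8, 8+4, 15+1, 7+0) = 16
v[7] = max(1+16, 4+15, 8+9, …, 7+1, 19+0) = 19
v[8] = max(1+19, 4+16, 8+15, …, 19+1, 22+0) = 23
v[9] = max(1+23, 4+19, 8+16, …, 22+1, 25+0) = 25
v[10] = max(1+25, 4+23, 8+19, …, 25+1, 20+0) = 30
v[11] = max(1+30, 4+25, 8+23, …, 20+1, 22+0) = 31
One optimal cutting: 5 + 5 + 1 → $15 + $15 + $1 = $31.

31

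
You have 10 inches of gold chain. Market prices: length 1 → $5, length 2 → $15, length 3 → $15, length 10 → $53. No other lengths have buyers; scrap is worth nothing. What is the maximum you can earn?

Consider every possible first cut. r[k] is the best of p[i]+r[k−i] over all sellable i≤k.
r[1] = 5
r[2] = 15
r[3] = 20  (first piece 1, then r[2]=15)
r[4] = 30  (first piece 2, then r[2]=15)
r[5] = 35  (first piece 1, then r[4]=30)
r[6] = 45  (first piece 2, then r[4]=30)
r[7] = 50  (first piece 1, then r[6]=45)
r[8] = 60  (first piece 2, then r[6]=45)
r[9] = 65  (first piece 1, then r[8]=60)
r[10] = 75  (first piece 2, then r[8]=60)
One optimal cutting: 2 + 2 + 2 + 2 + 2 → $75.

75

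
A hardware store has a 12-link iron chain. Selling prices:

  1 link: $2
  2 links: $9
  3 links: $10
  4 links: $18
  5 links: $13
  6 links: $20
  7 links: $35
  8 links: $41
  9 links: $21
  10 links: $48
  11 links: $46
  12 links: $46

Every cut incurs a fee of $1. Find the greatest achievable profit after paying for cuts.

58

Consider every possible first cut. v[k] is the best of p[i]+v[k−i] over all sellable i≤k, charging 1 whenever i<k.
v[1] = 2
v[2] = max(2+2-1, 9+0) = 9
v[3] = max(2+9-1, 9+2-1, 10+0) = 10
v[4] = max(2+10-1, 9+9-1, 10+2-1, 18+0) = 18
v[5] = max(2+18-1, 9+10-1, 10+9-1, 18+2-1, 13+0) = 19
v[6] = max(2+19-1, 9+18-1, 10+10-1, 18+9-1, 13+2-1, 20+0) = 26
v[7] = max(2+26-1, 9+19-1, 10+18-1, …, 20+2-1, 35+0) = 35
v[8] = max(2+35-1, 9+26-1, 10+19-1, …, 35+2-1, 41+0) = 41
v[9] = max(2+41-1, 9+35-1, 10+26-1, …, 41+2-1, 21+0) = 43
v[10] = max(2+43-1, 9+41-1, 10+35-1, …, 21+2-1, 48+0) = 49
v[11] = max(2+49-1, 9+43-1, 10+41-1, …, 48+2-1, 46+0) = 52
v[12] = max(2+52-1, 9+49-1, 10+43-1, …, 46+2-1, 46+0) = 58
One optimal plan: pieces 8 + 4 (1 cut) → $59 − $1 = $58.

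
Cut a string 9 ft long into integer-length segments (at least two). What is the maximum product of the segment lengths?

Define f[k] = max over 1≤i<k of i · max(k−i, f[k−i]); the inner max lets the remainder stay uncut if that's better.
f[2] = 1·max(1,0) = 1·1 = 1
f[3] = max(1·2, 2·1) = 2
f[4] = max(1·3, 2·2, 3·1) = 4
f[5] = max(1·4, 2·3, 3·2, 4·1) = 6
f[6] = max(1·6, 2·4, 3·3, 4·2, 5·1) = 9
f[7] = max(1·9, 2·6, 3·4, 4·3, 5·2, 6·1) = 12
f[8] = max(1·12, 2·9, 3·6, …, 6·2, 7·1) = 18
f[9] = max(1·18, 2·12, 3·9, …, 7·2, 8·1) = 27
One optimal split: 3 + 3 + 3; product 3·3·3 = 27.

27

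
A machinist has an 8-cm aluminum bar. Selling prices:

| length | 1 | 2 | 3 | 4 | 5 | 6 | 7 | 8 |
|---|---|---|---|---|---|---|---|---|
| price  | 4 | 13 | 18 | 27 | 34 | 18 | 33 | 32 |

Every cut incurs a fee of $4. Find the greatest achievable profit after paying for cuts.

50

Build r[k] bottom-up: r[k] = max over allowed piece i of (p[i] + r[k−i]) − 4 per cut.
r[1] = 4
r[2] = max(4+4-4, 13+0) = 13
r[3] = max(4+13-4, 13+4-4, 18+0) = 18
r[4] = max(4+18-4, 13+13-4, 18+4-4, 27+0) = 27
r[5] = max(4+27-4, 13+18-4, 18+13-4, 27+4-4, 34+0) = 34
r[6] = max(4+34-4, 13+27-4, 18+18-4, 27+13-4, 34+4-4, 18+0) = 36
r[7] = max(4+36-4, 13+34-4, 18+27-4, …, 18+4-4, 33+0) = 43
r[8] = max(4+43-4, 13+36-4, 18+34-4, …, 33+4-4, 32+0) = 50
One optimal plan: pieces 4 + 4 (1 cut) → $54 − $4 = $50.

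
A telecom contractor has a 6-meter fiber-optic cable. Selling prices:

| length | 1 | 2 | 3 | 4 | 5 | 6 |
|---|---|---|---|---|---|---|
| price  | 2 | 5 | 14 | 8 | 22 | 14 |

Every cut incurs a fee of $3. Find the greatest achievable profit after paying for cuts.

Build r[k] bottom-up: r[k] = max over allowed piece i of (p[i] + r[k−i]) − 3 per cut.
r[1] = 2
r[2] = max(2+2-3, 5+0) = 5
r[3] = max(2+5-3, 5+2-3, 14+0) = 14
r[4] = max(2+14-3, 5+5-3, 14+2-3, 8+0) = 13
r[5] = max(2+13-3, 5+14-3, 14+5-3, 8+2-3, 22+0) = 22
r[6] = max(2+22-3, 5+13-3, 14+14-3, 8+5-3, 22+2-3, 14+0) = 25
One optimal plan: pieces 3 + 3 (1 cut) → $28 − $3 = $25.

25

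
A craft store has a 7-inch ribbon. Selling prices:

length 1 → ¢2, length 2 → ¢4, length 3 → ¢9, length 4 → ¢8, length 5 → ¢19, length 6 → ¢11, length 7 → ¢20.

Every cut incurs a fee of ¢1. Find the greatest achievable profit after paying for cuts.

22

Build net[k] bottom-up: net[k] = max over allowed piece i of (p[i] + net[k−i]) − 1 per cut.
net[1] = 2
net[2] = 4
net[3] = 9
net[4] = 10  (first piece 1, then net[3]=9)
net[5] = 19
net[6] = 20  (first piece 1, then net[5]=19)
net[7] = 22  (first piece 2, then net[5]=19)
One optimal plan: pieces 5 + 2 (1 cut) → ¢23 − ¢1 = ¢22.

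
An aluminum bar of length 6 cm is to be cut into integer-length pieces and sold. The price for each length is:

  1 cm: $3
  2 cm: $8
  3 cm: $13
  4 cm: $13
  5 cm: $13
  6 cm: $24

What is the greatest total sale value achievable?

Consider every possible first cut. R[k] is the best of p[i]+R[k−i] over all sellable i≤k.
R[1] = 3
R[2] = max(3+3, 8+0) = 8
R[3] = max(3+8, 8+3, 13+0) = 13
R[4] = max(3+13, 8+8, 13+3, 13+0) = 16
R[5] = max(3+16, 8+13, 13+8, 13+3, 13+0) = 21
R[6] = max(3+21, 8+16, 13+13, 13+8, 13+3, 24+0) = 26
One optimal cutting: 3 + 3 → $13 + $13 = $26.

26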